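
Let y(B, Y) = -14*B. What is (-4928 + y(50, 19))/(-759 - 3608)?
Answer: 5628/4367 ≈ 1.2888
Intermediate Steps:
(-4928 + y(50, 19))/(-759 - 3608) = (-4928 - 14*50)/(-759 - 3608) = (-4928 - 700)/(-4367) = -5628*(-1/4367) = 5628/4367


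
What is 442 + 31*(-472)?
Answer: -14190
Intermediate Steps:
442 + 31*(-472) = 442 - 14632 = -14190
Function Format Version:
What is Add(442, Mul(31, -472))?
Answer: -14190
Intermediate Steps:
Add(442, Mul(31, -472)) = Add(442, -14632) = -14190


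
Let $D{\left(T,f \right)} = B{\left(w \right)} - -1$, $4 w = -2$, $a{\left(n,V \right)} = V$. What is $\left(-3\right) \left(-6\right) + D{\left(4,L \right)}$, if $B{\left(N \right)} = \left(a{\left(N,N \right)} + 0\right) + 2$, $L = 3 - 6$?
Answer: $\frac{41}{2} \approx 20.5$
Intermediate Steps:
$L = -3$ ($L = 3 - 6 = -3$)
$w = - \frac{1}{2}$ ($w = \frac{1}{4} \left(-2\right) = - \frac{1}{2} \approx -0.5$)
$B{\left(N \right)} = 2 + N$ ($B{\left(N \right)} = \left(N + 0\right) + 2 = N + 2 = 2 + N$)
$D{\left(T,f \right)} = \frac{5}{2}$ ($D{\left(T,f \right)} = \left(2 - \frac{1}{2}\right) - -1 = \frac{3}{2} + 1 = \frac{5}{2}$)
$\left(-3\right) \left(-6\right) + D{\left(4,L \right)} = \left(-3\right) \left(-6\right) + \frac{5}{2} = 18 + \frac{5}{2} = \frac{41}{2}$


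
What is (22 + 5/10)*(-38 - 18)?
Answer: -1260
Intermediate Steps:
(22 + 5/10)*(-38 - 18) = (22 + 5*(⅒))*(-56) = (22 + ½)*(-56) = (45/2)*(-56) = -1260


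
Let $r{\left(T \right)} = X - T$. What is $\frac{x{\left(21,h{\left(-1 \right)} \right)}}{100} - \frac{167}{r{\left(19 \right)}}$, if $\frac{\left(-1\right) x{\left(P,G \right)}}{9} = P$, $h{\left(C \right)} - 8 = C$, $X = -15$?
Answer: $\frac{5137}{1700} \approx 3.0218$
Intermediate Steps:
$h{\left(C \right)} = 8 + C$
$x{\left(P,G \right)} = - 9 P$
$r{\left(T \right)} = -15 - T$
$\frac{x{\left(21,h{\left(-1 \right)} \right)}}{100} - \frac{167}{r{\left(19 \right)}} = \frac{\left(-9\right) 21}{100} - \frac{167}{-15 - 19} = \left(-189\right) \frac{1}{100} - \frac{167}{-15 - 19} = - \frac{189}{100} - \frac{167}{-34} = - \frac{189}{100} - - \frac{167}{34} = - \frac{189}{100} + \frac{167}{34} = \frac{5137}{1700}$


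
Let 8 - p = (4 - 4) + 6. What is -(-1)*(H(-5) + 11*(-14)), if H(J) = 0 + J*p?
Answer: -164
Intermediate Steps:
p = 2 (p = 8 - ((4 - 4) + 6) = 8 - (0 + 6) = 8 - 1*6 = 8 - 6 = 2)
H(J) = 2*J (H(J) = 0 + J*2 = 0 + 2*J = 2*J)
-(-1)*(H(-5) + 11*(-14)) = -(-1)*(2*(-5) + 11*(-14)) = -(-1)*(-10 - 154) = -(-1)*(-164) = -1*164 = -164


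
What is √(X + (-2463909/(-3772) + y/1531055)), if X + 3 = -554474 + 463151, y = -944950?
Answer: I*√30241608479779022061629/577513946 ≈ 301.12*I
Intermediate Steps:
X = -91326 (X = -3 + (-554474 + 463151) = -3 - 91323 = -91326)
√(X + (-2463909/(-3772) + y/1531055)) = √(-91326 + (-2463909/(-3772) - 944950/1531055)) = √(-91326 + (-2463909*(-1/3772) - 944950*1/1531055)) = √(-91326 + (2463909/3772 - 188990/306211)) = √(-91326 + 753763168519/1155027892) = √(-104730314096273/1155027892) = I*√30241608479779022061629/577513946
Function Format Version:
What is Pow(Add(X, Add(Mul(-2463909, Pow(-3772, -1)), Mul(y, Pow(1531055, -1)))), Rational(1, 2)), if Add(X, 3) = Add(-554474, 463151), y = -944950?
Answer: Mul(Rational(1, 577513946), I, Pow(30241608479779022061629, Rational(1, 2))) ≈ Mul(301.12, I)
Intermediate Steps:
X = -91326 (X = Add(-3, Add(-554474, 463151)) = Add(-3, -91323) = -91326)
Pow(Add(X, Add(Mul(-2463909, Pow(-3772, -1)), Mul(y, Pow(1531055, -1)))), Rational(1, 2)) = Pow(Add(-91326, Add(Mul(-2463909, Pow(-3772, -1)), Mul(-944950, Pow(1531055, -1)))), Rational(1, 2)) = Pow(Add(-91326, Add(Mul(-2463909, Rational(-1, 3772)), Mul(-944950, Rational(1, 1531055)))), Rational(1, 2)) = Pow(Add(-91326, Add(Rational(2463909, 3772), Rational(-188990, 306211))), Rational(1, 2)) = Pow(Add(-91326, Rational(753763168519, 1155027892)), Rational(1, 2)) = Pow(Rational(-104730314096273, 1155027892), Rational(1, 2)) = Mul(Rational(1, 577513946), I, Pow(30241608479779022061629, Rational(1, 2)))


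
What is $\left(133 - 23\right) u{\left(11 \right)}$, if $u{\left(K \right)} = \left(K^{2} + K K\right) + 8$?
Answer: $27500$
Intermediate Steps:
$u{\left(K \right)} = 8 + 2 K^{2}$ ($u{\left(K \right)} = \left(K^{2} + K^{2}\right) + 8 = 2 K^{2} + 8 = 8 + 2 K^{2}$)
$\left(133 - 23\right) u{\left(11 \right)} = \left(133 - 23\right) \left(8 + 2 \cdot 11^{2}\right) = 110 \left(8 + 2 \cdot 121\right) = 110 \left(8 + 242\right) = 110 \cdot 250 = 27500$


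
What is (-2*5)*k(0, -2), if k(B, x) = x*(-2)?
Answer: -40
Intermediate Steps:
k(B, x) = -2*x
(-2*5)*k(0, -2) = (-2*5)*(-2*(-2)) = -10*4 = -40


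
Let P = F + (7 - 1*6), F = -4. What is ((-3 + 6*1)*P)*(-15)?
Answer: 135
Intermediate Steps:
P = -3 (P = -4 + (7 - 1*6) = -4 + (7 - 6) = -4 + 1 = -3)
((-3 + 6*1)*P)*(-15) = ((-3 + 6*1)*(-3))*(-15) = ((-3 + 6)*(-3))*(-15) = (3*(-3))*(-15) = -9*(-15) = 135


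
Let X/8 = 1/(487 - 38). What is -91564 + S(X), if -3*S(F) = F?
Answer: -123336716/1347 ≈ -91564.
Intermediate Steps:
X = 8/449 (X = 8/(487 - 38) = 8/449 ≈ 0.017817)
S(F) = -F/3
-91564 + S(X) = -91564 - ⅓*8/449 = -91564 - 8/1347 = -123336716/1347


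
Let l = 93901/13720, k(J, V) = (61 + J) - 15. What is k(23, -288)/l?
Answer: 946680/93901 ≈ 10.082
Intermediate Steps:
k(J, V) = 46 + J
l = 93901/13720 (l = 93901*(1/13720) = 93901/13720 ≈ 6.8441)
k(23, -288)/l = (46 + 23)/(93901/13720) = 69*(13720/93901) = 946680/93901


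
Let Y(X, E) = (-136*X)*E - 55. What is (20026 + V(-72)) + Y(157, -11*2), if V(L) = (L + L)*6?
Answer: 488851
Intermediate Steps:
Y(X, E) = -55 - 136*E*X (Y(X, E) = -136*E*X - 55 = -55 - 136*E*X)
V(L) = 12*L (V(L) = (2*L)*6 = 12*L)
(20026 + V(-72)) + Y(157, -11*2) = (20026 + 12*(-72)) + (-55 - 136*(-11*2)*157) = (20026 - 864) + (-55 - 136*(-22)*157) = 19162 + (-55 + 469744) = 19162 + 469689 = 488851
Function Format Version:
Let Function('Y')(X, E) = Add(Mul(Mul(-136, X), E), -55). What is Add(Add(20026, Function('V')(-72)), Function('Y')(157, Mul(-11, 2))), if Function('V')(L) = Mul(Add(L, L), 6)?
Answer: 488851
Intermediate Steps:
Function('Y')(X, E) = Add(-55, Mul(-136, E, X)) (Function('Y')(X, E) = Add(Mul(-136, E, X), -55) = Add(-55, Mul(-136, E, X)))
Function('V')(L) = Mul(12, L) (Function('V')(L) = Mul(Mul(2, L), 6) = Mul(12, L))
Add(Add(20026, Function('V')(-72)), Function('Y')(157, Mul(-11, 2))) = Add(Add(20026, Mul(12, -72)), Add(-55, Mul(-136, Mul(-11, 2), 157))) = Add(Add(20026, -864), Add(-55, Mul(-136, -22, 157))) = Add(19162, Add(-55, 469744)) = Add(19162, 469689) = 488851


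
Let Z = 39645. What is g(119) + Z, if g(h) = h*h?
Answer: 53806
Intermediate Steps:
g(h) = h²
g(119) + Z = 119² + 39645 = 14161 + 39645 = 53806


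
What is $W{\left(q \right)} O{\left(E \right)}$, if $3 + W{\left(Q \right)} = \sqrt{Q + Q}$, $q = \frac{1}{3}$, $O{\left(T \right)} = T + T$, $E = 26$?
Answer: $-156 + \frac{52 \sqrt{6}}{3} \approx -113.54$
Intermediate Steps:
$O{\left(T \right)} = 2 T$
$q = \frac{1}{3} \approx 0.33333$
$W{\left(Q \right)} = -3 + \sqrt{2} \sqrt{Q}$ ($W{\left(Q \right)} = -3 + \sqrt{Q + Q} = -3 + \sqrt{2 Q} = -3 + \sqrt{2} \sqrt{Q}$)
$W{\left(q \right)} O{\left(E \right)} = \left(-3 + \frac{\sqrt{2}}{\sqrt{3}}\right) 2 \cdot 26 = \left(-3 + \sqrt{2} \frac{\sqrt{3}}{3}\right) 52 = \left(-3 + \frac{\sqrt{6}}{3}\right) 52 = -156 + \frac{52 \sqrt{6}}{3}$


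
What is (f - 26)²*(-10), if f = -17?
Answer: -18490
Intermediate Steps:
(f - 26)²*(-10) = (-17 - 26)²*(-10) = (-43)²*(-10) = 1849*(-10) = -18490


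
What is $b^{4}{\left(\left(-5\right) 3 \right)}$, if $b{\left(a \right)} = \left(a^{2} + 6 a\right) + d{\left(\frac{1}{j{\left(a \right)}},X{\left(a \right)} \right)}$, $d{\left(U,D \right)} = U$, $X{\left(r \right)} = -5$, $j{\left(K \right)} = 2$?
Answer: $\frac{5393580481}{16} \approx 3.371 \cdot 10^{8}$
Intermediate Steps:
$b{\left(a \right)} = \frac{1}{2} + a^{2} + 6 a$ ($b{\left(a \right)} = \left(a^{2} + 6 a\right) + \frac{1}{2} = \frac{1}{2} + a^{2} + 6 a$)
$b^{4}{\left(\left(-5\right) 3 \right)} = \left(\frac{1}{2} + \left(\left(-5\right) 3\right)^{2} + 6 \left(\left(-5\right) 3\right)\right)^{4} = \left(\frac{1}{2} + \left(-15\right)^{2} + 6 \left(-15\right)\right)^{4} = \left(\frac{1}{2} + 225 - 90\right)^{4} = \left(\frac{271}{2}\right)^{4} = \frac{5393580481}{16}$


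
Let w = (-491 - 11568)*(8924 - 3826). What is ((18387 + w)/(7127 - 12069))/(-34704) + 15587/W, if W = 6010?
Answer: 1151958636833/515379039840 ≈ 2.2352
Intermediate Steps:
w = -61476782 (w = -12059*5098 = -61476782)
((18387 + w)/(7127 - 12069))/(-34704) + 15587/W = ((18387 - 61476782)/(7127 - 12069))/(-34704) + 15587/6010 = -61458395/(-4942)*(-1/34704) + 15587*(1/6010) = -61458395*(-1/4942)*(-1/34704) + 15587/6010 = (61458395/4942)*(-1/34704) + 15587/6010 = -61458395/171507168 + 15587/6010 = 1151958636833/515379039840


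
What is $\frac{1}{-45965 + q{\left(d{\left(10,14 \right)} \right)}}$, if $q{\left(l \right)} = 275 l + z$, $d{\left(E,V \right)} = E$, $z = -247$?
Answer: $- \frac{1}{43462} \approx -2.3009 \cdot 10^{-5}$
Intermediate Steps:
$q{\left(l \right)} = -247 + 275 l$ ($q{\left(l \right)} = 275 l - 247 = -247 + 275 l$)
$\frac{1}{-45965 + q{\left(d{\left(10,14 \right)} \right)}} = \frac{1}{-45965 + \left(-247 + 275 \cdot 10\right)} = \frac{1}{-45965 + \left(-247 + 2750\right)} = \frac{1}{-45965 + 2503} = \frac{1}{-43462} = - \frac{1}{43462}$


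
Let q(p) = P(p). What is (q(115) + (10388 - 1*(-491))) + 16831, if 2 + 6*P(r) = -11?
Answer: 166247/6 ≈ 27708.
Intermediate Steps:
P(r) = -13/6 (P(r) = -⅓ + (⅙)*(-11) = -⅓ - 11/6 = -13/6)
q(p) = -13/6
(q(115) + (10388 - 1*(-491))) + 16831 = (-13/6 + (10388 - 1*(-491))) + 16831 = (-13/6 + (10388 + 491)) + 16831 = (-13/6 + 10879) + 16831 = 65261/6 + 16831 = 166247/6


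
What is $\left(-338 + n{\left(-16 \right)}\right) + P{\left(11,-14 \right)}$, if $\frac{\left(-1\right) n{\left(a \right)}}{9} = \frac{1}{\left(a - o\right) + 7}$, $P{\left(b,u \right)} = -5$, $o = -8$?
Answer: $-334$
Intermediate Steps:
$n{\left(a \right)} = - \frac{9}{15 + a}$ ($n{\left(a \right)} = - \frac{9}{\left(a - -8\right) + 7} = - \frac{9}{\left(a + 8\right) + 7} = - \frac{9}{\left(8 + a\right) + 7} = - \frac{9}{15 + a}$)
$\left(-338 + n{\left(-16 \right)}\right) + P{\left(11,-14 \right)} = \left(-338 - \frac{9}{15 - 16}\right) - 5 = \left(-338 - \frac{9}{-1}\right) - 5 = \left(-338 - -9\right) - 5 = \left(-338 + 9\right) - 5 = -329 - 5 = -334$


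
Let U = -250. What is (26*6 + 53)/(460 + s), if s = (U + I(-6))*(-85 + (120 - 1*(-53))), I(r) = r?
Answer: -209/22068 ≈ -0.0094707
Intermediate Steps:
s = -22528 (s = (-250 - 6)*(-85 + (120 - 1*(-53))) = -256*(-85 + (120 + 53)) = -256*(-85 + 173) = -256*88 = -22528)
(26*6 + 53)/(460 + s) = (26*6 + 53)/(460 - 22528) = (156 + 53)/(-22068) = 209*(-1/22068) = -209/22068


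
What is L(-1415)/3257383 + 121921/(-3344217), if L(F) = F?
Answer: -401875459798/10893395604111 ≈ -0.036892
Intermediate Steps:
L(-1415)/3257383 + 121921/(-3344217) = -1415/3257383 + 121921/(-3344217) = -1415*1/3257383 + 121921*(-1/3344217) = -1415/3257383 - 121921/3344217 = -401875459798/10893395604111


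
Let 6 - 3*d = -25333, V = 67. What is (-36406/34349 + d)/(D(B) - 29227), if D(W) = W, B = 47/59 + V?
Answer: -51345345487/177281337471 ≈ -0.28963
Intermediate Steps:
B = 4000/59 (B = 47/59 + 67 = 4000/59 ≈ 67.797)
d = 25339/3 (d = 2 - 1/3*(-25333) = 2 + 25333/3 = 25339/3 ≈ 8446.3)
(-36406/34349 + d)/(D(B) - 29227) = (-36406/34349 + 25339/3)/(4000/59 - 29227) = (-36406*1/34349 + 25339/3)/(-1720393/59) = (-36406/34349 + 25339/3)*(-59/1720393) = (870260093/103047)*(-59/1720393) = -51345345487/177281337471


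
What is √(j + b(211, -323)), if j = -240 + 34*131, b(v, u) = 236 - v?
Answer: 3*√471 ≈ 65.108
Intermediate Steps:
j = 4214 (j = -240 + 4454 = 4214)
√(j + b(211, -323)) = √(4214 + (236 - 1*211)) = √(4214 + (236 - 211)) = √(4214 + 25) = √4239 = 3*√471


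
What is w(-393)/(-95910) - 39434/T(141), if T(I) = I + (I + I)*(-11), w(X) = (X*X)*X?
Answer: 61170082039/94663170 ≈ 646.19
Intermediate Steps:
w(X) = X³ (w(X) = X²*X = X³)
T(I) = -21*I (T(I) = I + (2*I)*(-11) = I - 22*I = -21*I)
w(-393)/(-95910) - 39434/T(141) = (-393)³/(-95910) - 39434/((-21*141)) = -60698457*(-1/95910) - 39434/(-2961) = 20232819/31970 - 39434*(-1/2961) = 20232819/31970 + 39434/2961 = 61170082039/94663170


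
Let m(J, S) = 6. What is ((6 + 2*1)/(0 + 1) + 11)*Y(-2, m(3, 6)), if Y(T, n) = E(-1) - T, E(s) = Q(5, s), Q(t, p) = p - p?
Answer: 38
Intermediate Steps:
Q(t, p) = 0
E(s) = 0
Y(T, n) = -T (Y(T, n) = 0 - T = -T)
((6 + 2*1)/(0 + 1) + 11)*Y(-2, m(3, 6)) = ((6 + 2*1)/(0 + 1) + 11)*(-1*(-2)) = ((6 + 2)/1 + 11)*2 = (8*1 + 11)*2 = (8 + 11)*2 = 19*2 = 38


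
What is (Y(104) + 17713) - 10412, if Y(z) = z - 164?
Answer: 7241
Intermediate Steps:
Y(z) = -164 + z
(Y(104) + 17713) - 10412 = ((-164 + 104) + 17713) - 10412 = (-60 + 17713) - 10412 = 17653 - 10412 = 7241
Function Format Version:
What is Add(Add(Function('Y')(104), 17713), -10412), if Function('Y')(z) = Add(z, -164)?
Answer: 7241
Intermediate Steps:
Function('Y')(z) = Add(-164, z)
Add(Add(Function('Y')(104), 17713), -10412) = Add(Add(Add(-164, 104), 17713), -10412) = Add(Add(-60, 17713), -10412) = Add(17653, -10412) = 7241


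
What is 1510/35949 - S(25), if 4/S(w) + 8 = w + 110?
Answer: 47974/4565523 ≈ 0.010508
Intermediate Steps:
S(w) = 4/(102 + w) (S(w) = 4/(-8 + (w + 110)) = 4/(-8 + (110 + w)) = 4/(102 + w))
1510/35949 - S(25) = 1510/35949 - 4/(102 + 25) = 1510*(1/35949) - 4/127 = 1510/35949 - 4/127 = 47974/4565523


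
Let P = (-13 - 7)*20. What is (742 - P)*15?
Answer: 17130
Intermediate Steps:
P = -400 (P = -20*20 = -400)
(742 - P)*15 = (742 - 1*(-400))*15 = (742 + 400)*15 = 1142*15 = 17130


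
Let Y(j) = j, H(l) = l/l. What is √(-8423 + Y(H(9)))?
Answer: I*√8422 ≈ 91.771*I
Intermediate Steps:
H(l) = 1
√(-8423 + Y(H(9))) = √(-8423 + 1) = √(-8422) = I*√8422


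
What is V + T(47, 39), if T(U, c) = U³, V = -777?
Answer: 103046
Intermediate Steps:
V + T(47, 39) = -777 + 47³ = -777 + 103823 = 103046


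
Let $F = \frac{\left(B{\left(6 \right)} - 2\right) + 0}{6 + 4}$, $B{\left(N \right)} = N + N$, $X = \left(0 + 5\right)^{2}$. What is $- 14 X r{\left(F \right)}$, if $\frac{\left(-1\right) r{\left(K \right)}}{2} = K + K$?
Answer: $1400$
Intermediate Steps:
$X = 25$ ($X = 5^{2} = 25$)
$B{\left(N \right)} = 2 N$
$F = 1$ ($F = \frac{\left(2 \cdot 6 - 2\right) + 0}{6 + 4} = \frac{\left(12 - 2\right) + 0}{10} = \left(10 + 0\right) \frac{1}{10} = 10 \cdot \frac{1}{10} = 1$)
$r{\left(K \right)} = - 4 K$ ($r{\left(K \right)} = - 2 \left(K + K\right) = - 2 \cdot 2 K = - 4 K$)
$- 14 X r{\left(F \right)} = \left(-14\right) 25 \left(\left(-4\right) 1\right) = \left(-350\right) \left(-4\right) = 1400$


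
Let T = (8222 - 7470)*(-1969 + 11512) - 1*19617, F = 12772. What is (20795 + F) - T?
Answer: -7123152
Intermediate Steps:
T = 7156719 (T = 752*9543 - 19617 = 7176336 - 19617 = 7156719)
(20795 + F) - T = (20795 + 12772) - 1*7156719 = 33567 - 7156719 = -7123152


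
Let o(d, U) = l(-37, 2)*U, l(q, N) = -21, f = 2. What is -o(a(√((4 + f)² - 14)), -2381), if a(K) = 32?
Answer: -50001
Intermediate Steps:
o(d, U) = -21*U
-o(a(√((4 + f)² - 14)), -2381) = -(-21)*(-2381) = -1*50001 = -50001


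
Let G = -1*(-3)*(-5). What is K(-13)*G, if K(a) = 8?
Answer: -120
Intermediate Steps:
G = -15 (G = 3*(-5) = -15)
K(-13)*G = 8*(-15) = -120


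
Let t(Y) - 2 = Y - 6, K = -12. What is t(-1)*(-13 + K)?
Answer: 125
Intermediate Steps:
t(Y) = -4 + Y (t(Y) = 2 + (Y - 6) = 2 + (-6 + Y) = -4 + Y)
t(-1)*(-13 + K) = (-4 - 1)*(-13 - 12) = -5*(-25) = 125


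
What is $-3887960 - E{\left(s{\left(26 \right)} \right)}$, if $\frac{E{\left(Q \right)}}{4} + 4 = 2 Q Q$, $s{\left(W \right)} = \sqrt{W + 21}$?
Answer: $-3888320$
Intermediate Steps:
$s{\left(W \right)} = \sqrt{21 + W}$
$E{\left(Q \right)} = -16 + 8 Q^{2}$ ($E{\left(Q \right)} = -16 + 4 \cdot 2 Q Q = -16 + 4 \cdot 2 Q^{2} = -16 + 8 Q^{2}$)
$-3887960 - E{\left(s{\left(26 \right)} \right)} = -3887960 - \left(-16 + 8 \left(\sqrt{21 + 26}\right)^{2}\right) = -3887960 - \left(-16 + 8 \left(\sqrt{47}\right)^{2}\right) = -3887960 - \left(-16 + 8 \cdot 47\right) = -3887960 - \left(-16 + 376\right) = -3887960 - 360 = -3888320$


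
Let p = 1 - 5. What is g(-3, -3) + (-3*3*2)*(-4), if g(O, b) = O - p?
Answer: 73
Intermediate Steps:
p = -4
g(O, b) = 4 + O (g(O, b) = O - 1*(-4) = O + 4 = 4 + O)
g(-3, -3) + (-3*3*2)*(-4) = (4 - 3) + (-3*3*2)*(-4) = 1 + (-1*9*2)*(-4) = 1 - 9*2*(-4) = 1 - 18*(-4) = 1 + 72 = 73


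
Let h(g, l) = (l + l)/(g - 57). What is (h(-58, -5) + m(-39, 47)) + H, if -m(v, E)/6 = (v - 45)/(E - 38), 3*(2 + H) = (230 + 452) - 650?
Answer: 4468/69 ≈ 64.754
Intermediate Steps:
H = 26/3 (H = -2 + ((230 + 452) - 650)/3 = -2 + (682 - 650)/3 = -2 + (⅓)*32 = -2 + 32/3 = 26/3 ≈ 8.6667)
h(g, l) = 2*l/(-57 + g) (h(g, l) = (2*l)/(-57 + g) = 2*l/(-57 + g))
m(v, E) = -6*(-45 + v)/(-38 + E) (m(v, E) = -6*(v - 45)/(E - 38) = -6*(-45 + v)/(-38 + E))
(h(-58, -5) + m(-39, 47)) + H = (2*(-5)/(-57 - 58) + 6*(45 - 1*(-39))/(-38 + 47)) + 26/3 = (2*(-5)/(-115) + 6*(45 + 39)/9) + 26/3 = (2*(-5)*(-1/115) + 6*(⅑)*84) + 26/3 = (2/23 + 56) + 26/3 = 1290/23 + 26/3 = 4468/69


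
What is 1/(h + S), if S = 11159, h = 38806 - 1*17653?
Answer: 1/32312 ≈ 3.0948e-5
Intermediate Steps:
h = 21153 (h = 38806 - 17653 = 21153)
1/(h + S) = 1/(21153 + 11159) = 1/32312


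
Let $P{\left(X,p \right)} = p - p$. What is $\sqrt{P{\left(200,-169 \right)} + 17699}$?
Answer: $\sqrt{17699} \approx 133.04$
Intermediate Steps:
$P{\left(X,p \right)} = 0$
$\sqrt{P{\left(200,-169 \right)} + 17699} = \sqrt{0 + 17699} = \sqrt{17699}$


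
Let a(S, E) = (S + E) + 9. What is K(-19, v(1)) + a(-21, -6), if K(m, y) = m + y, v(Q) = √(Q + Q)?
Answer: -37 + √2 ≈ -35.586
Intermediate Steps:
v(Q) = √2*√Q (v(Q) = √(2*Q) = √2*√Q)
a(S, E) = 9 + E + S (a(S, E) = (E + S) + 9 = 9 + E + S)
K(-19, v(1)) + a(-21, -6) = (-19 + √2*√1) + (9 - 6 - 21) = (-19 + √2*1) - 18 = (-19 + √2) - 18 = -37 + √2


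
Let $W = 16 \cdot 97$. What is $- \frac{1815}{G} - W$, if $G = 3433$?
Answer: $- \frac{5329831}{3433} \approx -1552.5$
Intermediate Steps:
$W = 1552$
$- \frac{1815}{G} - W = - \frac{1815}{3433} - 1552 = - \frac{5329831}{3433}$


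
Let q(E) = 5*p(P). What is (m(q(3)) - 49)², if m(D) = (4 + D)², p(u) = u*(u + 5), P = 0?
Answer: 1089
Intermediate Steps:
p(u) = u*(5 + u)
q(E) = 0 (q(E) = 5*(0*(5 + 0)) = 5*(0*5) = 5*0 = 0)
(m(q(3)) - 49)² = ((4 + 0)² - 49)² = (4² - 49)² = (16 - 49)² = (-33)² = 1089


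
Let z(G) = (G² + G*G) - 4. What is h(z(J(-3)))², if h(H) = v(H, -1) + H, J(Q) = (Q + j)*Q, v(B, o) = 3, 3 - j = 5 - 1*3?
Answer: 5041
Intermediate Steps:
j = 1 (j = 3 - (5 - 1*3) = 3 - (5 - 3) = 3 - 1*2 = 3 - 2 = 1)
J(Q) = Q*(1 + Q) (J(Q) = (Q + 1)*Q = (1 + Q)*Q = Q*(1 + Q))
z(G) = -4 + 2*G² (z(G) = (G² + G²) - 4 = 2*G² - 4 = -4 + 2*G²)
h(H) = 3 + H
h(z(J(-3)))² = (3 + (-4 + 2*(-3*(1 - 3))²))² = (3 + (-4 + 2*(-3*(-2))²))² = (3 + (-4 + 2*6²))² = (3 + (-4 + 2*36))² = (3 + (-4 + 72))² = (3 + 68)² = 71² = 5041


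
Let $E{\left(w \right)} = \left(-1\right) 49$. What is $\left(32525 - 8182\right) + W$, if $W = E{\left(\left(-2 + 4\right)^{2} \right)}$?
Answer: $24294$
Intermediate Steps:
$E{\left(w \right)} = -49$
$W = -49$
$\left(32525 - 8182\right) + W = \left(32525 - 8182\right) - 49 = 24343 - 49 = 24294$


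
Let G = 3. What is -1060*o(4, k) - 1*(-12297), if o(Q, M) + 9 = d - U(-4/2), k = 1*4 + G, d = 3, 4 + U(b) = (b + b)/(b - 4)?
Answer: 45371/3 ≈ 15124.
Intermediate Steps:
U(b) = -4 + 2*b/(-4 + b) (U(b) = -4 + (b + b)/(b - 4) = -4 + (2*b)/(-4 + b) = -4 + 2*b/(-4 + b))
k = 7 (k = 1*4 + 3 = 4 + 3 = 7)
o(Q, M) = -8/3 (o(Q, M) = -9 + (3 - 2*(8 - (-4)/2)/(-4 - 4/2)) = -9 + (3 - 2*(8 - (-4)/2)/(-4 - 4*½)) = -9 + (3 - 2*(8 - 1*(-2))/(-4 - 2)) = -9 + (3 - 2*(8 + 2)/(-6)) = -9 + (3 - 2*(-1)*10/6) = -9 + (3 - 1*(-10/3)) = -9 + (3 + 10/3) = -9 + 19/3 = -8/3)
-1060*o(4, k) - 1*(-12297) = -1060*(-8/3) - 1*(-12297) = 8480/3 + 12297 = 45371/3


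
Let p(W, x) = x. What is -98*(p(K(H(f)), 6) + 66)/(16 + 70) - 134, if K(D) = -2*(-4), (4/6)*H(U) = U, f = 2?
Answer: -9290/43 ≈ -216.05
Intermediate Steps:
H(U) = 3*U/2
K(D) = 8
-98*(p(K(H(f)), 6) + 66)/(16 + 70) - 134 = -98*(6 + 66)/(16 + 70) - 134 = -7056/86 - 134 = -98*36/43 - 134 = -3528/43 - 134 = -9290/43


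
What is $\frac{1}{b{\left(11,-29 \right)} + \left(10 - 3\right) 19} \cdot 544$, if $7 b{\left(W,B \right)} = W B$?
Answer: $\frac{56}{9} \approx 6.2222$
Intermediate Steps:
$b{\left(W,B \right)} = \frac{B W}{7}$ ($b{\left(W,B \right)} = \frac{W B}{7} = \frac{B W}{7}$)
$\frac{1}{b{\left(11,-29 \right)} + \left(10 - 3\right) 19} \cdot 544 = \frac{1}{\frac{1}{7} \left(-29\right) 11 + \left(10 - 3\right) 19} \cdot 544 = \frac{1}{- \frac{319}{7} + 7 \cdot 19} \cdot 544 = \frac{1}{- \frac{319}{7} + 133} \cdot 544 = \frac{1}{\frac{612}{7}} \cdot 544 = \frac{7}{612} \cdot 544 = \frac{56}{9}$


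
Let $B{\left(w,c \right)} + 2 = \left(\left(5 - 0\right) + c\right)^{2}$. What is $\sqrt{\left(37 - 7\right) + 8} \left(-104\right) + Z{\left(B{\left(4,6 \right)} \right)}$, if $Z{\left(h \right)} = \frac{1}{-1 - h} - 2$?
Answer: $- \frac{241}{120} - 104 \sqrt{38} \approx -643.11$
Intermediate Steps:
$B{\left(w,c \right)} = -2 + \left(5 + c\right)^{2}$ ($B{\left(w,c \right)} = -2 + \left(\left(5 - 0\right) + c\right)^{2} = -2 + \left(\left(5 + 0\right) + c\right)^{2} = -2 + \left(5 + c\right)^{2}$)
$Z{\left(h \right)} = -2 + \frac{1}{-1 - h}$
$\sqrt{\left(37 - 7\right) + 8} \left(-104\right) + Z{\left(B{\left(4,6 \right)} \right)} = \sqrt{\left(37 - 7\right) + 8} \left(-104\right) + \frac{-3 - 2 \left(-2 + \left(5 + 6\right)^{2}\right)}{1 - \left(2 - \left(5 + 6\right)^{2}\right)} = \sqrt{30 + 8} \left(-104\right) + \frac{-3 - 2 \left(-2 + 11^{2}\right)}{1 - \left(2 - 11^{2}\right)} = \sqrt{38} \left(-104\right) + \frac{-3 - 2 \left(-2 + 121\right)}{1 + \left(-2 + 121\right)} = - 104 \sqrt{38} + \frac{-3 - 238}{1 + 119} = - 104 \sqrt{38} + \frac{-3 - 238}{120} = - 104 \sqrt{38} + \frac{1}{120} \left(-241\right) = - 104 \sqrt{38} - \frac{241}{120} = - \frac{241}{120} - 104 \sqrt{38}$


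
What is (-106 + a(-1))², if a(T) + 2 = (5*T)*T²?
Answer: 12769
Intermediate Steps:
a(T) = -2 + 5*T³ (a(T) = -2 + (5*T)*T² = -2 + 5*T³)
(-106 + a(-1))² = (-106 + (-2 + 5*(-1)³))² = (-106 + (-2 + 5*(-1)))² = (-106 + (-2 - 5))² = (-106 - 7)² = (-113)² = 12769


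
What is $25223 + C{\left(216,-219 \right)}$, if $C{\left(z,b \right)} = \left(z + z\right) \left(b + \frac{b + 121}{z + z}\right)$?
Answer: $-69483$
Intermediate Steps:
$C{\left(z,b \right)} = 2 z \left(b + \frac{121 + b}{2 z}\right)$
$25223 + C{\left(216,-219 \right)} = 25223 + \left(121 - 219 + 2 \left(-219\right) 216\right) = 25223 - 94706 = -69483$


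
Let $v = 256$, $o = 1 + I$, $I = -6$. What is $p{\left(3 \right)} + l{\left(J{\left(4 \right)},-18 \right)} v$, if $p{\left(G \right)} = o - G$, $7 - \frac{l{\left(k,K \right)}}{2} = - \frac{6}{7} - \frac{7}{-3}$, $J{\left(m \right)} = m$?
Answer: $\frac{59224}{21} \approx 2820.2$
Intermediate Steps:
$l{\left(k,K \right)} = \frac{232}{21}$ ($l{\left(k,K \right)} = 14 - 2 \left(- \frac{6}{7} - \frac{7}{-3}\right) = 14 - 2 \left(\left(-6\right) \frac{1}{7} - - \frac{7}{3}\right) = 14 - 2 \left(- \frac{6}{7} + \frac{7}{3}\right) = 14 - \frac{62}{21} = \frac{232}{21}$)
$o = -5$ ($o = 1 - 6 = -5$)
$p{\left(G \right)} = -5 - G$
$p{\left(3 \right)} + l{\left(J{\left(4 \right)},-18 \right)} v = \left(-5 - 3\right) + \frac{232}{21} \cdot 256 = \left(-5 - 3\right) + \frac{59392}{21} = -8 + \frac{59392}{21} = \frac{59224}{21}$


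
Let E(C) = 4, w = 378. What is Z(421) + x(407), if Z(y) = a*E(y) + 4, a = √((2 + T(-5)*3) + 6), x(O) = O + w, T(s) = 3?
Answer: 789 + 4*√17 ≈ 805.49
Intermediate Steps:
x(O) = 378 + O (x(O) = O + 378 = 378 + O)
a = √17 (a = √((2 + 3*3) + 6) = √((2 + 9) + 6) = √(11 + 6) = √17 ≈ 4.1231)
Z(y) = 4 + 4*√17 (Z(y) = √17*4 + 4 = 4*√17 + 4 = 4 + 4*√17)
Z(421) + x(407) = (4 + 4*√17) + (378 + 407) = (4 + 4*√17) + 785 = 789 + 4*√17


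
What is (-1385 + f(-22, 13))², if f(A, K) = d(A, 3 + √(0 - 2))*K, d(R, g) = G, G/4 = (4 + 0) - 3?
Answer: 1776889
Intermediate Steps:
G = 4 (G = 4*((4 + 0) - 3) = 4*(4 - 3) = 4*1 = 4)
d(R, g) = 4
f(A, K) = 4*K
(-1385 + f(-22, 13))² = (-1385 + 4*13)² = (-1385 + 52)² = (-1333)² = 1776889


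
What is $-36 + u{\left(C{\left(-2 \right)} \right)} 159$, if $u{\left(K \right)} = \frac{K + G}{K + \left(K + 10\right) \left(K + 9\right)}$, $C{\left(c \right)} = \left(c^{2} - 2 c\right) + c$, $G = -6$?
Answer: $-36$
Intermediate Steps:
$C{\left(c \right)} = c^{2} - c$
$u{\left(K \right)} = \frac{-6 + K}{K + \left(9 + K\right) \left(10 + K\right)}$ ($u{\left(K \right)} = \frac{K - 6}{K + \left(K + 10\right) \left(K + 9\right)} = \frac{-6 + K}{K + \left(10 + K\right) \left(9 + K\right)} = \frac{-6 + K}{K + \left(9 + K\right) \left(10 + K\right)}$)
$-36 + u{\left(C{\left(-2 \right)} \right)} 159 = -36 + \frac{-6 - 2 \left(-1 - 2\right)}{90 + \left(- 2 \left(-1 - 2\right)\right)^{2} + 20 \left(- 2 \left(-1 - 2\right)\right)} 159 = -36 + \frac{-6 - -6}{90 + \left(\left(-2\right) \left(-3\right)\right)^{2} + 20 \left(\left(-2\right) \left(-3\right)\right)} 159 = -36 + \frac{-6 + 6}{90 + 6^{2} + 20 \cdot 6} \cdot 159 = -36 + \frac{1}{90 + 36 + 120} \cdot 0 \cdot 159 = -36 + \frac{1}{246} \cdot 0 \cdot 159 = -36 + 0 \cdot 159 = -36 + 0 = -36$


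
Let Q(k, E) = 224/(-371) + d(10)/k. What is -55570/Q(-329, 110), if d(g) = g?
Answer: 484487045/5529 ≈ 87627.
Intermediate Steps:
Q(k, E) = -32/53 + 10/k (Q(k, E) = 224/(-371) + 10/k = 224*(-1/371) + 10/k = -32/53 + 10/k)
-55570/Q(-329, 110) = -55570/(-32/53 + 10/(-329)) = -55570/(-32/53 + 10*(-1/329)) = -55570/(-32/53 - 10/329) = -55570/(-11058/17437) = -55570*(-17437/11058) = 484487045/5529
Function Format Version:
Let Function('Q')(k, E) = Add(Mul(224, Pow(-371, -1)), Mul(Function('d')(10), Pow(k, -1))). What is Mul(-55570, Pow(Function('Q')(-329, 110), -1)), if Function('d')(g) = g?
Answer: Rational(484487045, 5529) ≈ 87627.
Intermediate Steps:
Function('Q')(k, E) = Add(Rational(-32, 53), Mul(10, Pow(k, -1))) (Function('Q')(k, E) = Add(Mul(224, Pow(-371, -1)), Mul(10, Pow(k, -1))) = Add(Mul(224, Rational(-1, 371)), Mul(10, Pow(k, -1))) = Add(Rational(-32, 53), Mul(10, Pow(k, -1))))
Mul(-55570, Pow(Function('Q')(-329, 110), -1)) = Mul(-55570, Pow(Add(Rational(-32, 53), Mul(10, Pow(-329, -1))), -1)) = Mul(-55570, Pow(Add(Rational(-32, 53), Mul(10, Rational(-1, 329))), -1)) = Mul(-55570, Pow(Add(Rational(-32, 53), Rational(-10, 329)), -1)) = Mul(-55570, Pow(Rational(-11058, 17437), -1)) = Mul(-55570, Rational(-17437, 11058)) = Rational(484487045, 5529)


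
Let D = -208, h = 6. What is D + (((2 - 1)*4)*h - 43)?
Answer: -227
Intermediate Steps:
D + (((2 - 1)*4)*h - 43) = -208 + (((2 - 1)*4)*6 - 43) = -208 + ((1*4)*6 - 43) = -208 + (4*6 - 43) = -208 + (24 - 43) = -208 - 19 = -227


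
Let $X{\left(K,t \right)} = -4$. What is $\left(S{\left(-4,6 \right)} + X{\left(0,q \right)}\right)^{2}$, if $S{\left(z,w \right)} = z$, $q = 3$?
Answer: $64$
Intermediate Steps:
$\left(S{\left(-4,6 \right)} + X{\left(0,q \right)}\right)^{2} = \left(-4 - 4\right)^{2} = \left(-8\right)^{2} = 64$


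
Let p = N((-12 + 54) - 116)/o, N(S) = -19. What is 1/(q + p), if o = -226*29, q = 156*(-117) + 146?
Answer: -6554/118666705 ≈ -5.5230e-5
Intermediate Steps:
q = -18106 (q = -18252 + 146 = -18106)
o = -6554
p = 19/6554 (p = -19/(-6554) = -19*(-1/6554) = 19/6554 ≈ 0.0028990)
1/(q + p) = 1/(-18106 + 19/6554) = 1/(-118666705/6554) = -6554/118666705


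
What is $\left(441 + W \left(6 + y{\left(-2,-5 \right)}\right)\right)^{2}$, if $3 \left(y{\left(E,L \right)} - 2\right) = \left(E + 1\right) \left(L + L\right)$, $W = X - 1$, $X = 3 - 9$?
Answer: $\frac{1177225}{9} \approx 1.308 \cdot 10^{5}$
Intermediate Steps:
$X = -6$
$W = -7$ ($W = -6 - 1 = -7$)
$y{\left(E,L \right)} = 2 + \frac{2 L \left(1 + E\right)}{3}$ ($y{\left(E,L \right)} = 2 + \frac{\left(E + 1\right) \left(L + L\right)}{3} = 2 + \frac{\left(1 + E\right) 2 L}{3} = 2 + \frac{2 L \left(1 + E\right)}{3}$)
$\left(441 + W \left(6 + y{\left(-2,-5 \right)}\right)\right)^{2} = \left(441 - 7 \left(6 + \left(2 + \frac{2}{3} \left(-5\right) + \frac{2}{3} \left(-2\right) \left(-5\right)\right)\right)\right)^{2} = \left(441 - 7 \left(6 + \left(2 - \frac{10}{3} + \frac{20}{3}\right)\right)\right)^{2} = \left(441 - 7 \left(6 + \frac{16}{3}\right)\right)^{2} = \left(441 - \frac{238}{3}\right)^{2} = \left(\frac{1085}{3}\right)^{2} = \frac{1177225}{9}$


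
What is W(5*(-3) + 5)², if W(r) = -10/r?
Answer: 1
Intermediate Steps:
W(5*(-3) + 5)² = (-10/(5*(-3) + 5))² = (-10/(-15 + 5))² = (-10/(-10))² = (-10*(-⅒))² = 1² = 1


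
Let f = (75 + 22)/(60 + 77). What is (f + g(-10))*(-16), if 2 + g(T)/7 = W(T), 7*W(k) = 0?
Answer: 29136/137 ≈ 212.67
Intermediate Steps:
W(k) = 0 (W(k) = (⅐)*0 = 0)
f = 97/137 ≈ 0.70803
g(T) = -14 (g(T) = -14 + 7*0 = -14 + 0 = -14)
(f + g(-10))*(-16) = (97/137 - 14)*(-16) = -1821/137*(-16) = 29136/137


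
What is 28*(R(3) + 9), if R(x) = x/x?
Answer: 280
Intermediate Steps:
R(x) = 1
28*(R(3) + 9) = 28*(1 + 9) = 28*10 = 280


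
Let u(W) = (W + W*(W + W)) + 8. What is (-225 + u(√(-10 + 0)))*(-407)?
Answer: 96459 - 407*I*√10 ≈ 96459.0 - 1287.0*I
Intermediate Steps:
u(W) = 8 + W + 2*W² (u(W) = (W + W*(2*W)) + 8 = (W + 2*W²) + 8 = 8 + W + 2*W²)
(-225 + u(√(-10 + 0)))*(-407) = (-225 + (8 + √(-10 + 0) + 2*(√(-10 + 0))²))*(-407) = (-225 + (8 + √(-10) + 2*(√(-10))²))*(-407) = (-225 + (8 + I*√10 + 2*(I*√10)²))*(-407) = (-225 + (8 + I*√10 + 2*(-10)))*(-407) = (-225 + (8 + I*√10 - 20))*(-407) = (-225 + (-12 + I*√10))*(-407) = (-237 + I*√10)*(-407) = 96459 - 407*I*√10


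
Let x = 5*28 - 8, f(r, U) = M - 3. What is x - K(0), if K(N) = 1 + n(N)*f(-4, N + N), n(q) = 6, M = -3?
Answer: 167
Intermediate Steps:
f(r, U) = -6 (f(r, U) = -3 - 3 = -6)
x = 132 (x = 140 - 8 = 132)
K(N) = -35 (K(N) = 1 + 6*(-6) = 1 - 36 = -35)
x - K(0) = 132 - 1*(-35) = 132 + 35 = 167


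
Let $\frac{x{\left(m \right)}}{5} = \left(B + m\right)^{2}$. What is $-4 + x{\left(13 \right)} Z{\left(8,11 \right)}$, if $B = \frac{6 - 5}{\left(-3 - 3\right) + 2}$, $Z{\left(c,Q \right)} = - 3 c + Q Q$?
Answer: $\frac{1261421}{16} \approx 78839.0$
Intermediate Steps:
$Z{\left(c,Q \right)} = Q^{2} - 3 c$ ($Z{\left(c,Q \right)} = - 3 c + Q^{2} = Q^{2} - 3 c$)
$B = - \frac{1}{4}$ ($B = 1 \frac{1}{\left(-3 - 3\right) + 2} = 1 \frac{1}{-6 + 2} = 1 \frac{1}{-4} = 1 \left(- \frac{1}{4}\right) = - \frac{1}{4} \approx -0.25$)
$x{\left(m \right)} = 5 \left(- \frac{1}{4} + m\right)^{2}$
$-4 + x{\left(13 \right)} Z{\left(8,11 \right)} = -4 + \frac{5 \left(-1 + 4 \cdot 13\right)^{2}}{16} \left(11^{2} - 24\right) = -4 + \frac{5 \left(-1 + 52\right)^{2}}{16} \left(121 - 24\right) = -4 + \frac{5 \cdot 51^{2}}{16} \cdot 97 = -4 + \frac{5}{16} \cdot 2601 \cdot 97 = -4 + \frac{13005}{16} \cdot 97 = -4 + \frac{1261485}{16} = \frac{1261421}{16}$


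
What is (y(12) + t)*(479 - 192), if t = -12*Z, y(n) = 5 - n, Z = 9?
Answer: -33005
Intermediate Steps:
t = -108 (t = -12*9 = -108)
(y(12) + t)*(479 - 192) = ((5 - 1*12) - 108)*(479 - 192) = ((5 - 12) - 108)*287 = (-7 - 108)*287 = -115*287 = -33005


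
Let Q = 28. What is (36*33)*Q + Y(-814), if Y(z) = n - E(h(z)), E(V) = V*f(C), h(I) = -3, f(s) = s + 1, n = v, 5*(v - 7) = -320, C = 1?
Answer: 33213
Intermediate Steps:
v = -57 (v = 7 + (⅕)*(-320) = 7 - 64 = -57)
n = -57
f(s) = 1 + s
E(V) = 2*V (E(V) = V*(1 + 1) = V*2 = 2*V)
Y(z) = -51 (Y(z) = -57 - 2*(-3) = -57 - 1*(-6) = -57 + 6 = -51)
(36*33)*Q + Y(-814) = (36*33)*28 - 51 = 1188*28 - 51 = 33264 - 51 = 33213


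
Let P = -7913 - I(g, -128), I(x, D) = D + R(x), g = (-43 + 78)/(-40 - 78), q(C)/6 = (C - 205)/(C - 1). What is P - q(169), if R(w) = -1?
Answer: -54479/7 ≈ -7782.7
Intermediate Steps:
q(C) = 6*(-205 + C)/(-1 + C) (q(C) = 6*((C - 205)/(C - 1)) = 6*((-205 + C)/(-1 + C)) = 6*(-205 + C)/(-1 + C))
g = -35/118 (g = 35/(-118) = 35*(-1/118) = -35/118 ≈ -0.29661)
I(x, D) = -1 + D (I(x, D) = D - 1 = -1 + D)
P = -7784 (P = -7913 - (-1 - 128) = -7913 - 1*(-129) = -7913 + 129 = -7784)
P - q(169) = -7784 - 6*(-205 + 169)/(-1 + 169) = -7784 - 6*(-36)/168 = -7784 - 1*(-9/7) = -7784 + 9/7 = -54479/7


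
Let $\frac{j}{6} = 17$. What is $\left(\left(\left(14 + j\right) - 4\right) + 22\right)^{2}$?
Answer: $17956$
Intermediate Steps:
$j = 102$ ($j = 6 \cdot 17 = 102$)
$\left(\left(\left(14 + j\right) - 4\right) + 22\right)^{2} = \left(\left(\left(14 + 102\right) - 4\right) + 22\right)^{2} = \left(\left(116 - 4\right) + 22\right)^{2} = \left(112 + 22\right)^{2} = 134^{2} = 17956$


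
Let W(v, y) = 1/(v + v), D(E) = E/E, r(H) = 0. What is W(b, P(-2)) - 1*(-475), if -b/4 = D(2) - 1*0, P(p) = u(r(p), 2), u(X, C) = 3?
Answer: 3799/8 ≈ 474.88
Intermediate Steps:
D(E) = 1
P(p) = 3
b = -4 (b = -4*(1 - 1*0) = -4*(1 + 0) = -4*1 = -4)
W(v, y) = 1/(2*v)
W(b, P(-2)) - 1*(-475) = (1/2)/(-4) - 1*(-475) = (1/2)*(-1/4) + 475 = -1/8 + 475 = 3799/8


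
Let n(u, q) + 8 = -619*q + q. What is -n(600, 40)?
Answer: 24728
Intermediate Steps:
n(u, q) = -8 - 618*q (n(u, q) = -8 + (-619*q + q) = -8 - 618*q)
-n(600, 40) = -(-8 - 618*40) = -(-8 - 24720) = -1*(-24728) = 24728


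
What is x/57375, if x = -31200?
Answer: -416/765 ≈ -0.54379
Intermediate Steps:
x/57375 = -31200/57375 = -31200*1/57375 = -416/765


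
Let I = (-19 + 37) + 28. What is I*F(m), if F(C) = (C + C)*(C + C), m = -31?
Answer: 176824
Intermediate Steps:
I = 46 (I = 18 + 28 = 46)
F(C) = 4*C² (F(C) = (2*C)*(2*C) = 4*C²)
I*F(m) = 46*(4*(-31)²) = 46*(4*961) = 46*3844 = 176824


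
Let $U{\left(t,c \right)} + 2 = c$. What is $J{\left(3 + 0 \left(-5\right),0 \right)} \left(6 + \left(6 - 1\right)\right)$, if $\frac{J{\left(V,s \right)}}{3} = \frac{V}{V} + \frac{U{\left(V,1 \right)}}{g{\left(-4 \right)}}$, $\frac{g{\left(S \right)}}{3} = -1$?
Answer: $44$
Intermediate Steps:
$U{\left(t,c \right)} = -2 + c$
$g{\left(S \right)} = -3$ ($g{\left(S \right)} = 3 \left(-1\right) = -3$)
$J{\left(V,s \right)} = 4$ ($J{\left(V,s \right)} = 3 \left(\frac{V}{V} + \frac{-2 + 1}{-3}\right) = 3 \left(1 - - \frac{1}{3}\right) = 3 \left(1 + \frac{1}{3}\right) = 3 \cdot \frac{4}{3} = 4$)
$J{\left(3 + 0 \left(-5\right),0 \right)} \left(6 + \left(6 - 1\right)\right) = 4 \left(6 + \left(6 - 1\right)\right) = 4 \left(6 + 5\right) = 4 \cdot 11 = 44$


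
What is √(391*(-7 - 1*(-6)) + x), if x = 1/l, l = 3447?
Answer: 8*I*√8065597/1149 ≈ 19.774*I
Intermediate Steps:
x = 1/3447 ≈ 0.00029011
√(391*(-7 - 1*(-6)) + x) = √(391*(-7 - 1*(-6)) + 1/3447) = √(391*(-7 + 6) + 1/3447) = √(391*(-1) + 1/3447) = √(-391 + 1/3447) = √(-1347776/3447) = 8*I*√8065597/1149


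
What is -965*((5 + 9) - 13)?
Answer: -965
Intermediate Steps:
-965*((5 + 9) - 13) = -965*(14 - 13) = -965*1 = -965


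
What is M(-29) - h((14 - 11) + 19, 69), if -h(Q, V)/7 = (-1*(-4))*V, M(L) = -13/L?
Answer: 56041/29 ≈ 1932.4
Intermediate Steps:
h(Q, V) = -28*V (h(Q, V) = -7*(-1*(-4))*V = -28*V)
M(-29) - h((14 - 11) + 19, 69) = -13/(-29) - (-28)*69 = -13*(-1/29) - 1*(-1932) = 13/29 + 1932 = 56041/29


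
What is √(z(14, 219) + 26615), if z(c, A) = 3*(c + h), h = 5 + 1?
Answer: 5*√1067 ≈ 163.32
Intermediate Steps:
h = 6
z(c, A) = 18 + 3*c (z(c, A) = 3*(c + 6) = 3*(6 + c) = 18 + 3*c)
√(z(14, 219) + 26615) = √((18 + 3*14) + 26615) = √((18 + 42) + 26615) = √(60 + 26615) = √26675 = 5*√1067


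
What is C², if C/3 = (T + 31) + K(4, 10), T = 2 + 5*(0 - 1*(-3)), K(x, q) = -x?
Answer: 17424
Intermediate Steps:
T = 17 (T = 2 + 5*(0 + 3) = 2 + 5*3 = 2 + 15 = 17)
C = 132 (C = 3*((17 + 31) - 1*4) = 3*(48 - 4) = 3*44 = 132)
C² = 132² = 17424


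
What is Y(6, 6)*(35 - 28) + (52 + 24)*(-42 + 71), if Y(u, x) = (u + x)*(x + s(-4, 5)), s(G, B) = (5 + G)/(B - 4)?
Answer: 2792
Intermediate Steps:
s(G, B) = (5 + G)/(-4 + B)
Y(u, x) = (1 + x)*(u + x) (Y(u, x) = (u + x)*(x + (5 - 4)/(-4 + 5)) = (u + x)*(x + 1/1) = (u + x)*(x + 1*1) = (u + x)*(x + 1) = (u + x)*(1 + x) = (1 + x)*(u + x))
Y(6, 6)*(35 - 28) + (52 + 24)*(-42 + 71) = (6 + 6 + 6**2 + 6*6)*(35 - 28) + (52 + 24)*(-42 + 71) = (6 + 6 + 36 + 36)*7 + 76*29 = 84*7 + 2204 = 588 + 2204 = 2792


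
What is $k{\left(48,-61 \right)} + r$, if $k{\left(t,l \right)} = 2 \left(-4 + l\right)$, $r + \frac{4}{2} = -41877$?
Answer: $-42009$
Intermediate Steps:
$r = -41879$ ($r = -2 - 41877 = -41879$)
$k{\left(t,l \right)} = -8 + 2 l$
$k{\left(48,-61 \right)} + r = \left(-8 + 2 \left(-61\right)\right) - 41879 = \left(-8 - 122\right) - 41879 = -130 - 41879 = -42009$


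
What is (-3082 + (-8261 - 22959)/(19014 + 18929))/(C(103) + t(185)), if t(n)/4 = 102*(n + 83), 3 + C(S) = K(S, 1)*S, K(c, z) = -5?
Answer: -58485773/2064592459 ≈ -0.028328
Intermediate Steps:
C(S) = -3 - 5*S
t(n) = 33864 + 408*n (t(n) = 4*(102*(n + 83)) = 4*(102*(83 + n)) = 4*(8466 + 102*n) = 33864 + 408*n)
(-3082 + (-8261 - 22959)/(19014 + 18929))/(C(103) + t(185)) = (-3082 + (-8261 - 22959)/(19014 + 18929))/((-3 - 5*103) + (33864 + 408*185)) = (-3082 - 31220/37943)/((-3 - 515) + (33864 + 75480)) = (-3082 - 31220*1/37943)/(-518 + 109344) = (-3082 - 31220/37943)/108826 = -116971546/37943*1/108826 = -58485773/2064592459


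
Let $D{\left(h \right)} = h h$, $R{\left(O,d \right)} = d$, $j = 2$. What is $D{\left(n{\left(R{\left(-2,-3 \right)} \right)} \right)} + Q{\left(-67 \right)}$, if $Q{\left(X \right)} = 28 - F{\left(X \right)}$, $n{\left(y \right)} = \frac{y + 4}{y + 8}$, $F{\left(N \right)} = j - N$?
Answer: $- \frac{1024}{25} \approx -40.96$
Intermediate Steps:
$F{\left(N \right)} = 2 - N$
$n{\left(y \right)} = \frac{4 + y}{8 + y}$
$D{\left(h \right)} = h^{2}$
$Q{\left(X \right)} = 26 + X$ ($Q{\left(X \right)} = 28 - \left(2 - X\right) = 28 + \left(-2 + X\right) = 26 + X$)
$D{\left(n{\left(R{\left(-2,-3 \right)} \right)} \right)} + Q{\left(-67 \right)} = \left(\frac{4 - 3}{8 - 3}\right)^{2} + \left(26 - 67\right) = \left(\frac{1}{5} \cdot 1\right)^{2} - 41 = \left(\frac{1}{5}\right)^{2} - 41 = \frac{1}{25} - 41 = - \frac{1024}{25}$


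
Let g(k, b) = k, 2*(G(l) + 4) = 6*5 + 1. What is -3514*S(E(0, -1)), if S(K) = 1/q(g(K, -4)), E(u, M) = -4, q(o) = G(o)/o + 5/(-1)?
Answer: 4016/9 ≈ 446.22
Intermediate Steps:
G(l) = 23/2 (G(l) = -4 + (6*5 + 1)/2 = -4 + (30 + 1)/2 = -4 + (1/2)*31 = -4 + 31/2 = 23/2)
q(o) = -5 + 23/(2*o) (q(o) = 23/(2*o) + 5/(-1) = 23/(2*o) + 5*(-1) = 23/(2*o) - 5 = -5 + 23/(2*o))
S(K) = 1/(-5 + 23/(2*K))
-3514*S(E(0, -1)) = -(-7028)*(-4)/(-23 + 10*(-4)) = -(-7028)*(-4)/(-23 - 40) = -(-7028)*(-4)/(-63) = -(-7028)*(-4)*(-1)/63 = -3514*(-8/63) = 4016/9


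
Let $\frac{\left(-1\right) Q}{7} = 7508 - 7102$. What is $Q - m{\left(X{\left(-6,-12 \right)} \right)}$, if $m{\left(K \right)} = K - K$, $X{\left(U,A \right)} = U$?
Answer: $-2842$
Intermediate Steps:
$Q = -2842$ ($Q = - 7 \left(7508 - 7102\right) = \left(-7\right) 406 = -2842$)
$m{\left(K \right)} = 0$
$Q - m{\left(X{\left(-6,-12 \right)} \right)} = -2842 - 0 = -2842 + 0 = -2842$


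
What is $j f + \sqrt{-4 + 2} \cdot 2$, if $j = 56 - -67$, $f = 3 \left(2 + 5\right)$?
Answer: $2583 + 2 i \sqrt{2} \approx 2583.0 + 2.8284 i$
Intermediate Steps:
$f = 21$ ($f = 3 \cdot 7 = 21$)
$j = 123$ ($j = 56 + 67 = 123$)
$j f + \sqrt{-4 + 2} \cdot 2 = 123 \cdot 21 + \sqrt{-4 + 2} \cdot 2 = 2583 + \sqrt{-2} \cdot 2 = 2583 + i \sqrt{2} \cdot 2 = 2583 + 2 i \sqrt{2}$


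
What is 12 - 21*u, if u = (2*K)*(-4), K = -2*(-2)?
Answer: 684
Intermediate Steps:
K = 4
u = -32 (u = (2*4)*(-4) = 8*(-4) = -32)
12 - 21*u = 12 - 21*(-32) = 12 + 672 = 684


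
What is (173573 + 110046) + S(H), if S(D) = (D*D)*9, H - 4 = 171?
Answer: 559244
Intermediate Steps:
H = 175 (H = 4 + 171 = 175)
S(D) = 9*D² (S(D) = D²*9 = 9*D²)
(173573 + 110046) + S(H) = (173573 + 110046) + 9*175² = 283619 + 9*30625 = 283619 + 275625 = 559244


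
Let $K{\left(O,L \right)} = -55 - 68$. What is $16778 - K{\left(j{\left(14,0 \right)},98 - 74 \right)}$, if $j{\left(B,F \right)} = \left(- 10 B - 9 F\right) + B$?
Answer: $16901$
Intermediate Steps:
$j{\left(B,F \right)} = - 9 B - 9 F$
$K{\left(O,L \right)} = -123$
$16778 - K{\left(j{\left(14,0 \right)},98 - 74 \right)} = 16778 - -123 = 16778 + 123 = 16901$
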